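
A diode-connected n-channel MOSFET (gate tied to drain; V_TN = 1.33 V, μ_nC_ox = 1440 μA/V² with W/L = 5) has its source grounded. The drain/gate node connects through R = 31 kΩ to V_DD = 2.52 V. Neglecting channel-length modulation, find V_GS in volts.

With gate tied to drain, V_GS = V_DS ≥ V_GS − V_TN, so the device is in saturation.
k_n = μ_nC_ox · (W/L) = 7.2 mA/V².
KCL at the drain: ½ k_n (V_GS − V_TN)² = (V_DD − V_GS)/R.
Let x = V_GS − 1.33. Then 112 x² + x − 1.19 = 0, giving x = 0.0989 V (positive root), so V_GS = 1.43 V.
I_D = (V_DD − V_GS)/R = (2.52 − 1.43) / 31 = 0.0352 mA.

V_GS = 1.43 V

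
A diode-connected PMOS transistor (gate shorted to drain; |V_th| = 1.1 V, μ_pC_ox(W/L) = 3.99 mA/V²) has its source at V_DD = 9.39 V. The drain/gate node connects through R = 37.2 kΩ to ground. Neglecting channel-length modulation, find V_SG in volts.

V_SG = 1.43 V

With gate tied to drain, V_SG = V_SD ≥ V_SG − |V_th|, so the device is in saturation.
KCL at the drain: ½ k_p (V_SG − |V_th|)² = (V_DD − V_SG)/R.
Let x = V_SG − 1.1. Then 74.2 x² + x − 8.29 = 0, giving x = 0.328 V (positive root), so V_SG = 1.43 V.
I_D = (V_DD − V_SG)/R = (9.39 − 1.43) / 37.2 = 0.214 mA.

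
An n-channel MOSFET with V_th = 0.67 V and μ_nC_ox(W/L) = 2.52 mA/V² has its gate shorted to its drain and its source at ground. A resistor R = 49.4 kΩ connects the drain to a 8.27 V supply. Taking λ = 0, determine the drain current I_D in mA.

I_D = 0.147 mA

With gate tied to drain, V_GS = V_DS ≥ V_GS − V_th, so the device is in saturation.
KCL at the drain: ½ k_n (V_GS − V_th)² = (V_DD − V_GS)/R.
Let x = V_GS − 0.67. Then 62.2 x² + x − 7.6 = 0, giving x = 0.341 V (positive root), so V_GS = 1.01 V.
I_D = (V_DD − V_GS)/R = (8.27 − 1.01) / 49.4 = 0.147 mA.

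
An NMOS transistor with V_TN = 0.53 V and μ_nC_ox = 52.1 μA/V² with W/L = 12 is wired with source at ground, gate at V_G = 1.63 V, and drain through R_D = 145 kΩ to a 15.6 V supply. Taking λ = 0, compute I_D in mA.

V_GS = V_G = 1.63 V, so V_ov = 1.63 − 0.53 = 1.1 V.
k_n = μ_nC_ox · (W/L) = 0.6252 mA/V².
Assume saturation: I_D = ½ k_n V_ov² = 0.5 × 0.6252 × 1.1² = 0.378 mA, giving V_DS = V_DD − I_D R_D = 15.6 − 0.378 × 145 = -39.2 V.
But -39.2 V < V_ov = 1.1 V, so the device is actually in triode.
In triode I_D = k_n[V_ov V_DS − ½ V_DS²] and I_D = (V_DD − V_DS)/R_D. Equating: 45.3 V_DS² − 100.7 V_DS + 15.6 = 0, giving V_DS = 0.168 V (the root below V_ov).
I_D = (15.6 − 0.168) / 145 = 0.106 mA.

I_D = 0.106 mA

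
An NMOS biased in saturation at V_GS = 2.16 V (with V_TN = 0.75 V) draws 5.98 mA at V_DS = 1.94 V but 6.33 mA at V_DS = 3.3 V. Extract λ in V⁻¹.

With V_GS fixed, I_D ∝ (1 + λ V_DS) in saturation, so I_D2/I_D1 = (1 + λ V_DS2)/(1 + λ V_DS1).
6.33/5.98 = 1.059 = (1 + 3.3 λ)/(1 + 1.94 λ).
Solving: λ (I_D1 V_DS2 − I_D2 V_DS1) = I_D2 − I_D1, so λ = (6.33 − 5.98) / (5.98 × 3.3 − 6.33 × 1.94) = 0.35 / 7.45 = 0.047 V⁻¹.

λ = 0.0470 V⁻¹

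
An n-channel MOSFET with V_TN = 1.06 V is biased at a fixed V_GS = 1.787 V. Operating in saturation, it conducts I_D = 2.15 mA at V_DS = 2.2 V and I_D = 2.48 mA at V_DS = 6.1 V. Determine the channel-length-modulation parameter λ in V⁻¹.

λ = 0.0431 V⁻¹

With V_GS fixed, I_D ∝ (1 + λ V_DS) in saturation, so I_D2/I_D1 = (1 + λ V_DS2)/(1 + λ V_DS1).
2.48/2.15 = 1.153 = (1 + 6.1 λ)/(1 + 2.2 λ).
Solving: λ (I_D1 V_DS2 − I_D2 V_DS1) = I_D2 − I_D1, so λ = (2.48 − 2.15) / (2.15 × 6.1 − 2.48 × 2.2) = 0.33 / 7.66 = 0.0431 V⁻¹.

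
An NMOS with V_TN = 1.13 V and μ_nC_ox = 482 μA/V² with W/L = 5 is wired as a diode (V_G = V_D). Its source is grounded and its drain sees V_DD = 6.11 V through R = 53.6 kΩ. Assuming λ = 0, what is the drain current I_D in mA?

I_D = 0.0879 mA

With gate tied to drain, V_GS = V_DS ≥ V_GS − V_TN, so the device is in saturation.
k_n = μ_nC_ox · (W/L) = 2.41 mA/V².
KCL at the drain: ½ k_n (V_GS − V_TN)² = (V_DD − V_GS)/R.
Let x = V_GS − 1.13. Then 64.6 x² + x − 4.98 = 0, giving x = 0.27 V (positive root), so V_GS = 1.4 V.
I_D = (V_DD − V_GS)/R = (6.11 − 1.4) / 53.6 = 0.0879 mA.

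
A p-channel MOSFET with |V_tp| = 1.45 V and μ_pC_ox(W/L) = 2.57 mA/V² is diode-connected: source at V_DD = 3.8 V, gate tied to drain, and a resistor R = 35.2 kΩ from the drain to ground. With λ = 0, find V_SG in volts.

With gate tied to drain, V_SG = V_SD ≥ V_SG − |V_tp|, so the device is in saturation.
KCL at the drain: ½ k_p (V_SG − |V_tp|)² = (V_DD − V_SG)/R.
Let x = V_SG − 1.45. Then 45.2 x² + x − 2.35 = 0, giving x = 0.217 V (positive root), so V_SG = 1.67 V.
I_D = (V_DD − V_SG)/R = (3.8 − 1.67) / 35.2 = 0.0606 mA.

V_SG = 1.67 V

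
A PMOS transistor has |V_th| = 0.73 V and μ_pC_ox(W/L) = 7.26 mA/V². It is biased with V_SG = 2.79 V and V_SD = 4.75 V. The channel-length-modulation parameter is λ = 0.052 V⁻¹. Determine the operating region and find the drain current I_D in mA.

Saturation; I_D = 19.2 mA

V_ov = V_SG − |V_th| = 2.79 − 0.73 = 2.06 V.
Since V_SD = 4.75 V ≥ V_ov = 2.06 V, the device is in saturation.
I_D = ½ k_p V_ov² (1 + λ V_SD) = 0.5 × 7.26 × 2.06² × (1 + 0.052 × 4.75) = 19.2 mA.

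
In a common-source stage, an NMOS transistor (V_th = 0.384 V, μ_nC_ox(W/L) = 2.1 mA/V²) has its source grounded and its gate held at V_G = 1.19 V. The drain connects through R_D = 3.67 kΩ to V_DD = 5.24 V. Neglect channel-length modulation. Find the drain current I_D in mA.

V_GS = V_G = 1.19 V, so V_ov = 1.19 − 0.384 = 0.806 V.
Assume saturation: I_D = ½ k_n V_ov² = 0.5 × 2.1 × 0.806² = 0.682 mA, giving V_DS = V_DD − I_D R_D = 5.24 − 0.682 × 3.67 = 2.74 V.
V_DS = 2.74 V ≥ V_ov = 0.806 V, confirming saturation.

I_D = 0.682 mA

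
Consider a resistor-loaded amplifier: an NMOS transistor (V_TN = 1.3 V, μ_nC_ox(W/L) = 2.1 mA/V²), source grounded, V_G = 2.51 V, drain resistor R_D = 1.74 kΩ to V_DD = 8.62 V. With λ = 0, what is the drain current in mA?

V_GS = V_G = 2.51 V, so V_ov = 2.51 − 1.3 = 1.21 V.
Assume saturation: I_D = ½ k_n V_ov² = 0.5 × 2.1 × 1.21² = 1.54 mA, giving V_DS = V_DD − I_D R_D = 8.62 − 1.54 × 1.74 = 5.95 V.
V_DS = 5.95 V ≥ V_ov = 1.21 V, confirming saturation.

I_D = 1.54 mA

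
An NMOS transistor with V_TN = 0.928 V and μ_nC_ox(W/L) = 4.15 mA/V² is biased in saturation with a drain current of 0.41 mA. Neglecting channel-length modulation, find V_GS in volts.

In saturation I_D = ½ k_n (V_GS − V_TN)², so V_GS − V_TN = √(2 I_D / k_n) = √(2 × 0.41 / 4.15) = 0.445 V.
V_GS = 0.928 + 0.445 = 1.37 V.

V_GS = 1.37 V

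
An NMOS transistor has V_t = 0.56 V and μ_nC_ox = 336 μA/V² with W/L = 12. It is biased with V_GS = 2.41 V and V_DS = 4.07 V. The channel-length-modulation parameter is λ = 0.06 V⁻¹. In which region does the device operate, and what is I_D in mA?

k_n = μ_nC_ox · (W/L) = 4.032 mA/V².
V_ov = V_GS − V_t = 2.41 − 0.56 = 1.85 V.
Since V_DS = 4.07 V ≥ V_ov = 1.85 V, the device is in saturation.
I_D = ½ k_n V_ov² (1 + λ V_DS) = 0.5 × 4.032 × 1.85² × (1 + 0.06 × 4.07) = 8.58 mA.

Saturation; I_D = 8.58 mA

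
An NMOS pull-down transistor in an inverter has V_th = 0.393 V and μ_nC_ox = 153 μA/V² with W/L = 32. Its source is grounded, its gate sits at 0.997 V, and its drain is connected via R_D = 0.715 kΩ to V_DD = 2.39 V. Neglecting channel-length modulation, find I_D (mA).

I_D = 0.893 mA

V_GS = V_G = 0.997 V, so V_ov = 0.997 − 0.393 = 0.604 V.
k_n = μ_nC_ox · (W/L) = 4.896 mA/V².
Assume saturation: I_D = ½ k_n V_ov² = 0.5 × 4.896 × 0.604² = 0.893 mA, giving V_DS = V_DD − I_D R_D = 2.39 − 0.893 × 0.715 = 1.75 V.
V_DS = 1.75 V ≥ V_ov = 0.604 V, confirming saturation.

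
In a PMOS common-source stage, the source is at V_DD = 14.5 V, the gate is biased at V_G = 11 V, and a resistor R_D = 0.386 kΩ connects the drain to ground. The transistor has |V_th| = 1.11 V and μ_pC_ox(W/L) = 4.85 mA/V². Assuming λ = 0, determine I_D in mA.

V_SG = V_DD − V_G = 14.5 − 11 = 3.5 V, so V_ov = 3.5 − 1.11 = 2.39 V.
Assume saturation: I_D = ½ k_p V_ov² = 0.5 × 4.85 × 2.39² = 13.9 mA, giving V_SD = V_DD − I_D R_D = 14.5 − 13.9 × 0.386 = 9.15 V.
V_SD = 9.15 V ≥ V_ov = 2.39 V, confirming saturation.

I_D = 13.9 mA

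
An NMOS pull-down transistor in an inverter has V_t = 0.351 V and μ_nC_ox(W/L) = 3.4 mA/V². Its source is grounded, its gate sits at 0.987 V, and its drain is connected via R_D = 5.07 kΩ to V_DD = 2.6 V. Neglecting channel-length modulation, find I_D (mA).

I_D = 0.460 mA

V_GS = V_G = 0.987 V, so V_ov = 0.987 − 0.351 = 0.636 V.
Assume saturation: I_D = ½ k_n V_ov² = 0.5 × 3.4 × 0.636² = 0.688 mA, giving V_DS = V_DD − I_D R_D = 2.6 − 0.688 × 5.07 = -0.886 V.
But -0.886 V < V_ov = 0.636 V, so the device is actually in triode.
In triode I_D = k_n[V_ov V_DS − ½ V_DS²] and I_D = (V_DD − V_DS)/R_D. Equating: 8.62 V_DS² − 11.96 V_DS + 2.6 = 0, giving V_DS = 0.27 V (the root below V_ov).
I_D = (2.6 − 0.27) / 5.07 = 0.46 mA.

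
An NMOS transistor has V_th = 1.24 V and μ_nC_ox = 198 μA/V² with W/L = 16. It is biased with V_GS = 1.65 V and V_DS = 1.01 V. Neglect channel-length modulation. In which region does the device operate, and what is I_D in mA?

Saturation; I_D = 0.266 mA

k_n = μ_nC_ox · (W/L) = 3.168 mA/V².
V_ov = V_GS − V_th = 1.65 − 1.24 = 0.41 V.
Since V_DS = 1.01 V ≥ V_ov = 0.41 V, the device is in saturation.
I_D = ½ k_n V_ov² = 0.5 × 3.168 × 0.41² = 0.266 mA.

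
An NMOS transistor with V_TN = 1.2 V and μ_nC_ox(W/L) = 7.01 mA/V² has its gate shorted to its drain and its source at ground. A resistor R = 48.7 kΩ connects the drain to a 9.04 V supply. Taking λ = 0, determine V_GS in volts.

V_GS = 1.41 V

With gate tied to drain, V_GS = V_DS ≥ V_GS − V_TN, so the device is in saturation.
KCL at the drain: ½ k_n (V_GS − V_TN)² = (V_DD − V_GS)/R.
Let x = V_GS − 1.2. Then 171 x² + x − 7.84 = 0, giving x = 0.211 V (positive root), so V_GS = 1.41 V.
I_D = (V_DD − V_GS)/R = (9.04 − 1.41) / 48.7 = 0.157 mA.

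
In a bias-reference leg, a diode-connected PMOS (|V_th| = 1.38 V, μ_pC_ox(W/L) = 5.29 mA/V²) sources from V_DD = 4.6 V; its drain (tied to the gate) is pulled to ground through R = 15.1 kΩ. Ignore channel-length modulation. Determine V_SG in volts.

With gate tied to drain, V_SG = V_SD ≥ V_SG − |V_th|, so the device is in saturation.
KCL at the drain: ½ k_p (V_SG − |V_th|)² = (V_DD − V_SG)/R.
Let x = V_SG − 1.38. Then 39.9 x² + x − 3.22 = 0, giving x = 0.272 V (positive root), so V_SG = 1.65 V.
I_D = (V_DD − V_SG)/R = (4.6 − 1.65) / 15.1 = 0.195 mA.

V_SG = 1.65 V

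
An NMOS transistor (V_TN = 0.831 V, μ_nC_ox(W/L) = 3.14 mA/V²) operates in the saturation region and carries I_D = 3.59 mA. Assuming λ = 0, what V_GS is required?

In saturation I_D = ½ k_n (V_GS − V_TN)², so V_GS − V_TN = √(2 I_D / k_n) = √(2 × 3.59 / 3.14) = 1.51 V.
V_GS = 0.831 + 1.51 = 2.34 V.

V_GS = 2.34 V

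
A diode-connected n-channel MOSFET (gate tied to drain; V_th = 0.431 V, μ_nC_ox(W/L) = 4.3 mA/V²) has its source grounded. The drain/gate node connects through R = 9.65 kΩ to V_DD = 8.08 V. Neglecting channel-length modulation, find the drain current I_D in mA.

I_D = 0.732 mA

With gate tied to drain, V_GS = V_DS ≥ V_GS − V_th, so the device is in saturation.
KCL at the drain: ½ k_n (V_GS − V_th)² = (V_DD − V_GS)/R.
Let x = V_GS − 0.431. Then 20.7 x² + x − 7.649 = 0, giving x = 0.584 V (positive root), so V_GS = 1.01 V.
I_D = (V_DD − V_GS)/R = (8.08 − 1.01) / 9.65 = 0.732 mA.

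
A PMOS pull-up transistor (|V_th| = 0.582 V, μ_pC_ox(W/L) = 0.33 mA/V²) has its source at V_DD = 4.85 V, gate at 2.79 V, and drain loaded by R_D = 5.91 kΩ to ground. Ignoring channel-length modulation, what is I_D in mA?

V_SG = V_DD − V_G = 4.85 − 2.79 = 2.06 V, so V_ov = 2.06 − 0.582 = 1.48 V.
Assume saturation: I_D = ½ k_p V_ov² = 0.5 × 0.33 × 1.48² = 0.36 mA, giving V_SD = V_DD − I_D R_D = 4.85 − 0.36 × 5.91 = 2.72 V.
V_SD = 2.72 V ≥ V_ov = 1.48 V, confirming saturation.

I_D = 0.360 mA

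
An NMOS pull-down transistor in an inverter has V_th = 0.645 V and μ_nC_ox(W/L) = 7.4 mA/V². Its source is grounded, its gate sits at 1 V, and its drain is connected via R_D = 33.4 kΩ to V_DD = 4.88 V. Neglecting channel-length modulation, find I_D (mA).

V_GS = V_G = 1 V, so V_ov = 1 − 0.645 = 0.355 V.
Assume saturation: I_D = ½ k_n V_ov² = 0.5 × 7.4 × 0.355² = 0.466 mA, giving V_DS = V_DD − I_D R_D = 4.88 − 0.466 × 33.4 = -10.7 V.
But -10.7 V < V_ov = 0.355 V, so the device is actually in triode.
In triode I_D = k_n[V_ov V_DS − ½ V_DS²] and I_D = (V_DD − V_DS)/R_D. Equating: 124 V_DS² − 88.74 V_DS + 4.88 = 0, giving V_DS = 0.06 V (the root below V_ov).
I_D = (4.88 − 0.06) / 33.4 = 0.144 mA.

I_D = 0.144 mA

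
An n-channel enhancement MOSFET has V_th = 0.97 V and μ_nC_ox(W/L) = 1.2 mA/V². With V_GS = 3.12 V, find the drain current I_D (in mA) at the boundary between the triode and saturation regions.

At the boundary V_DS = V_ov = V_GS − V_th = 3.12 − 0.97 = 2.15 V.
I_D = ½ k_n V_ov² = 0.5 × 1.2 × 2.15² = 2.77 mA.

I_D = 2.77 mA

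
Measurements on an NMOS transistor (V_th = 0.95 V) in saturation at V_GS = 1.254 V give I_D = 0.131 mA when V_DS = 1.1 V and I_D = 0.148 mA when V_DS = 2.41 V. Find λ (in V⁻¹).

With V_GS fixed, I_D ∝ (1 + λ V_DS) in saturation, so I_D2/I_D1 = (1 + λ V_DS2)/(1 + λ V_DS1).
0.148/0.131 = 1.13 = (1 + 2.41 λ)/(1 + 1.1 λ).
Solving: λ (I_D1 V_DS2 − I_D2 V_DS1) = I_D2 − I_D1, so λ = (0.148 − 0.131) / (0.131 × 2.41 − 0.148 × 1.1) = 0.017 / 0.153 = 0.111 V⁻¹.

λ = 0.111 V⁻¹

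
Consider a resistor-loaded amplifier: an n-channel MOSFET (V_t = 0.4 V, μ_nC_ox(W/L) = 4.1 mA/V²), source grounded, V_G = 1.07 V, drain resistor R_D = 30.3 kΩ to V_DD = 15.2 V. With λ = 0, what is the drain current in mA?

I_D = 0.495 mA

V_GS = V_G = 1.07 V, so V_ov = 1.07 − 0.4 = 0.67 V.
Assume saturation: I_D = ½ k_n V_ov² = 0.5 × 4.1 × 0.67² = 0.92 mA, giving V_DS = V_DD − I_D R_D = 15.2 − 0.92 × 30.3 = -12.7 V.
But -12.7 V < V_ov = 0.67 V, so the device is actually in triode.
In triode I_D = k_n[V_ov V_DS − ½ V_DS²] and I_D = (V_DD − V_DS)/R_D. Equating: 62.1 V_DS² − 84.23 V_DS + 15.2 = 0, giving V_DS = 0.214 V (the root below V_ov).
I_D = (15.2 − 0.214) / 30.3 = 0.495 mA.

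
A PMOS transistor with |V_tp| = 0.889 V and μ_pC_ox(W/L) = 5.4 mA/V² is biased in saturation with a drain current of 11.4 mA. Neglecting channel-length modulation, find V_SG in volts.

V_SG = 2.94 V

In saturation I_D = ½ k_p (V_SG − |V_tp|)², so V_SG − |V_tp| = √(2 I_D / k_p) = √(2 × 11.4 / 5.4) = 2.05 V.
V_SG = 0.889 + 2.05 = 2.94 V.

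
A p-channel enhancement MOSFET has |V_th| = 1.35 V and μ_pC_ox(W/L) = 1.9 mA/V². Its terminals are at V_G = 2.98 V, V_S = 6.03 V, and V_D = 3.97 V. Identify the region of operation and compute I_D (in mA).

V_SG = V_S − V_G = 6.03 − 2.98 = 3.05 V; V_SD = V_S − V_D = 6.03 − 3.97 = 2.06 V.
V_ov = V_SG − |V_th| = 3.05 − 1.35 = 1.7 V.
Since V_SD = 2.06 V ≥ V_ov = 1.7 V, the device is in saturation.
I_D = ½ k_p V_ov² = 0.5 × 1.9 × 1.7² = 2.75 mA.

Saturation; I_D = 2.75 mA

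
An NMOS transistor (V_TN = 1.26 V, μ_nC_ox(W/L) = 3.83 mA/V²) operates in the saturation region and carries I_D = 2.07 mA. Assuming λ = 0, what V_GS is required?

In saturation I_D = ½ k_n (V_GS − V_TN)², so V_GS − V_TN = √(2 I_D / k_n) = √(2 × 2.07 / 3.83) = 1.04 V.
V_GS = 1.26 + 1.04 = 2.3 V.

V_GS = 2.30 V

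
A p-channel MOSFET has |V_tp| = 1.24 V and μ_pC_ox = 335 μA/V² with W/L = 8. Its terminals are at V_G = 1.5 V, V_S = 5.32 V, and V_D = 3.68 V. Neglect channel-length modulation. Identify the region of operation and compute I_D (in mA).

V_SG = V_S − V_G = 5.32 − 1.5 = 3.82 V; V_SD = V_S − V_D = 5.32 − 3.68 = 1.64 V.
k_p = μ_pC_ox · (W/L) = 2.68 mA/V².
V_ov = V_SG − |V_tp| = 3.82 − 1.24 = 2.58 V.
Since V_SD = 1.64 V < V_ov = 2.58 V, the device is in the triode region.
I_D = k_p [V_ov · V_SD − ½ V_SD²] = 2.68 × [2.58 × 1.64 − 0.5 × 1.64²] = 7.74 mA.

Triode; I_D = 7.74 mA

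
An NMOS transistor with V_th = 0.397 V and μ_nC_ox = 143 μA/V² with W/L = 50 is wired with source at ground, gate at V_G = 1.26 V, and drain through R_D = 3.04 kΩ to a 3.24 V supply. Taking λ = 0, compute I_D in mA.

I_D = 1.01 mA

V_GS = V_G = 1.26 V, so V_ov = 1.26 − 0.397 = 0.863 V.
k_n = μ_nC_ox · (W/L) = 7.15 mA/V².
Assume saturation: I_D = ½ k_n V_ov² = 0.5 × 7.15 × 0.863² = 2.66 mA, giving V_DS = V_DD − I_D R_D = 3.24 − 2.66 × 3.04 = -4.85 V.
But -4.85 V < V_ov = 0.863 V, so the device is actually in triode.
In triode I_D = k_n[V_ov V_DS − ½ V_DS²] and I_D = (V_DD − V_DS)/R_D. Equating: 10.9 V_DS² − 19.76 V_DS + 3.24 = 0, giving V_DS = 0.182 V (the root below V_ov).
I_D = (3.24 − 0.182) / 3.04 = 1.01 mA.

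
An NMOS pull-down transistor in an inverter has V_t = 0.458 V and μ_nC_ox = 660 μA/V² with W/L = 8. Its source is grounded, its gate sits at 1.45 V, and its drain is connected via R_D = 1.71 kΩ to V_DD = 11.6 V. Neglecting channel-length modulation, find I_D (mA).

I_D = 2.60 mA

V_GS = V_G = 1.45 V, so V_ov = 1.45 − 0.458 = 0.992 V.
k_n = μ_nC_ox · (W/L) = 5.28 mA/V².
Assume saturation: I_D = ½ k_n V_ov² = 0.5 × 5.28 × 0.992² = 2.6 mA, giving V_DS = V_DD − I_D R_D = 11.6 − 2.6 × 1.71 = 7.16 V.
V_DS = 7.16 V ≥ V_ov = 0.992 V, confirming saturation.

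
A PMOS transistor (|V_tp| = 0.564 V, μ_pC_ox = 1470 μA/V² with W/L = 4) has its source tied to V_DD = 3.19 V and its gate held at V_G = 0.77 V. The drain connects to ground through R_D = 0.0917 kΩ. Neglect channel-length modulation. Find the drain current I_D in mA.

I_D = 10.1 mA

V_SG = V_DD − V_G = 3.19 − 0.77 = 2.42 V, so V_ov = 2.42 − 0.564 = 1.86 V.
k_p = μ_pC_ox · (W/L) = 5.88 mA/V².
Assume saturation: I_D = ½ k_p V_ov² = 0.5 × 5.88 × 1.86² = 10.1 mA, giving V_SD = V_DD − I_D R_D = 3.19 − 10.1 × 0.0917 = 2.26 V.
V_SD = 2.26 V ≥ V_ov = 1.86 V, confirming saturation.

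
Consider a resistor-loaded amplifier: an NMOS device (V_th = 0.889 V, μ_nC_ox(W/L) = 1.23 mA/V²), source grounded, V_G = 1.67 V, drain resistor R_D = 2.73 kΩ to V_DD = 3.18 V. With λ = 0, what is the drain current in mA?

I_D = 0.375 mA

V_GS = V_G = 1.67 V, so V_ov = 1.67 − 0.889 = 0.781 V.
Assume saturation: I_D = ½ k_n V_ov² = 0.5 × 1.23 × 0.781² = 0.375 mA, giving V_DS = V_DD − I_D R_D = 3.18 − 0.375 × 2.73 = 2.16 V.
V_DS = 2.16 V ≥ V_ov = 0.781 V, confirming saturation.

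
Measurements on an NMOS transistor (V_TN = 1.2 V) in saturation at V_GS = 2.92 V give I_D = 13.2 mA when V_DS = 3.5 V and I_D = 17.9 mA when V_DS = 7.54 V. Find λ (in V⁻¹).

With V_GS fixed, I_D ∝ (1 + λ V_DS) in saturation, so I_D2/I_D1 = (1 + λ V_DS2)/(1 + λ V_DS1).
17.9/13.2 = 1.356 = (1 + 7.54 λ)/(1 + 3.5 λ).
Solving: λ (I_D1 V_DS2 − I_D2 V_DS1) = I_D2 − I_D1, so λ = (17.9 − 13.2) / (13.2 × 7.54 − 17.9 × 3.5) = 4.7 / 36.9 = 0.127 V⁻¹.

λ = 0.127 V⁻¹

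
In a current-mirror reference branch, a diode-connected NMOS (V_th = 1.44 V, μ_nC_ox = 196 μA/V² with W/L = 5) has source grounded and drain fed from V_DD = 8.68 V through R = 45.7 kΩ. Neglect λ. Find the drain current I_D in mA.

With gate tied to drain, V_GS = V_DS ≥ V_GS − V_th, so the device is in saturation.
k_n = μ_nC_ox · (W/L) = 0.98 mA/V².
KCL at the drain: ½ k_n (V_GS − V_th)² = (V_DD − V_GS)/R.
Let x = V_GS − 1.44. Then 22.4 x² + x − 7.24 = 0, giving x = 0.547 V (positive root), so V_GS = 1.99 V.
I_D = (V_DD − V_GS)/R = (8.68 − 1.99) / 45.7 = 0.146 mA.

I_D = 0.146 mA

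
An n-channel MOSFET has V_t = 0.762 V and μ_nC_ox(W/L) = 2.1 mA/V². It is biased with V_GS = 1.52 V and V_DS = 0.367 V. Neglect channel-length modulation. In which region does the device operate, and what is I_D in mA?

V_ov = V_GS − V_t = 1.52 − 0.762 = 0.758 V.
Since V_DS = 0.367 V < V_ov = 0.758 V, the device is in the triode region.
I_D = k_n [V_ov · V_DS − ½ V_DS²] = 2.1 × [0.758 × 0.367 − 0.5 × 0.367²] = 0.443 mA.

Triode; I_D = 0.443 mA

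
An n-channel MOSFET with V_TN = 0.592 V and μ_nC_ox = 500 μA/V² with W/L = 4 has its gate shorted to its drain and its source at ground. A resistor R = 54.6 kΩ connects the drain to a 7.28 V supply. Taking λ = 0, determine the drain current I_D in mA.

I_D = 0.116 mA

With gate tied to drain, V_GS = V_DS ≥ V_GS − V_TN, so the device is in saturation.
k_n = μ_nC_ox · (W/L) = 2 mA/V².
KCL at the drain: ½ k_n (V_GS − V_TN)² = (V_DD − V_GS)/R.
Let x = V_GS − 0.592. Then 54.6 x² + x − 6.688 = 0, giving x = 0.341 V (positive root), so V_GS = 0.933 V.
I_D = (V_DD − V_GS)/R = (7.28 − 0.933) / 54.6 = 0.116 mA.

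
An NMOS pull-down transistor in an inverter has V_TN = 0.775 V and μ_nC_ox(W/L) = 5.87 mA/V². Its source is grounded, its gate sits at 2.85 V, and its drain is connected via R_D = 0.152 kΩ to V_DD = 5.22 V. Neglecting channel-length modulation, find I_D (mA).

I_D = 12.6 mA

V_GS = V_G = 2.85 V, so V_ov = 2.85 − 0.775 = 2.08 V.
Assume saturation: I_D = ½ k_n V_ov² = 0.5 × 5.87 × 2.08² = 12.6 mA, giving V_DS = V_DD − I_D R_D = 5.22 − 12.6 × 0.152 = 3.3 V.
V_DS = 3.3 V ≥ V_ov = 2.08 V, confirming saturation.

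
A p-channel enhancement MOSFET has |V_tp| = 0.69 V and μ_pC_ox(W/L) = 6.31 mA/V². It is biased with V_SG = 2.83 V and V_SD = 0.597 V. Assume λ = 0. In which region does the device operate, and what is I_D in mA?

V_ov = V_SG − |V_tp| = 2.83 − 0.69 = 2.14 V.
Since V_SD = 0.597 V < V_ov = 2.14 V, the device is in the triode region.
I_D = k_p [V_ov · V_SD − ½ V_SD²] = 6.31 × [2.14 × 0.597 − 0.5 × 0.597²] = 6.94 mA.

Triode; I_D = 6.94 mA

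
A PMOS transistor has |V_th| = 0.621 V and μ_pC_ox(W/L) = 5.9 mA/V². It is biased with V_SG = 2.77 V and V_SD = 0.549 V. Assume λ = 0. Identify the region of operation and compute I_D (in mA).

Triode; I_D = 6.07 mA

V_ov = V_SG − |V_th| = 2.77 − 0.621 = 2.15 V.
Since V_SD = 0.549 V < V_ov = 2.15 V, the device is in the triode region.
I_D = k_p [V_ov · V_SD − ½ V_SD²] = 5.9 × [2.15 × 0.549 − 0.5 × 0.549²] = 6.07 mA.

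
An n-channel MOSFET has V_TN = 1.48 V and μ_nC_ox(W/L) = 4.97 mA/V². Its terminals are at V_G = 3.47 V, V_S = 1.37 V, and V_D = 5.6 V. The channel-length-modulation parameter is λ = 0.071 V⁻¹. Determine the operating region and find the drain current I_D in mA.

Saturation; I_D = 1.24 mA

V_GS = V_G − V_S = 3.47 − 1.37 = 2.1 V; V_DS = V_D − V_S = 5.6 − 1.37 = 4.23 V.
V_ov = V_GS − V_TN = 2.1 − 1.48 = 0.62 V.
Since V_DS = 4.23 V ≥ V_ov = 0.62 V, the device is in saturation.
I_D = ½ k_n V_ov² (1 + λ V_DS) = 0.5 × 4.97 × 0.62² × (1 + 0.071 × 4.23) = 1.24 mA.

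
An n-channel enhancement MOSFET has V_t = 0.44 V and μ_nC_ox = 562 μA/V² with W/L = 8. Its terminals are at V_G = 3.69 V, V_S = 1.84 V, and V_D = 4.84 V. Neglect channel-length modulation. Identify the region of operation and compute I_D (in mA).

Saturation; I_D = 4.47 mA

V_GS = V_G − V_S = 3.69 − 1.84 = 1.85 V; V_DS = V_D − V_S = 4.84 − 1.84 = 3 V.
k_n = μ_nC_ox · (W/L) = 4.496 mA/V².
V_ov = V_GS − V_t = 1.85 − 0.44 = 1.41 V.
Since V_DS = 3 V ≥ V_ov = 1.41 V, the device is in saturation.
I_D = ½ k_n V_ov² = 0.5 × 4.496 × 1.41² = 4.47 mA.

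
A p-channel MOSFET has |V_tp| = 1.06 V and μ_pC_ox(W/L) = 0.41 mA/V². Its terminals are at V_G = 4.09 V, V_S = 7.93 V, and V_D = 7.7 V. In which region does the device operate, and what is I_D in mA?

Triode; I_D = 0.251 mA

V_SG = V_S − V_G = 7.93 − 4.09 = 3.84 V; V_SD = V_S − V_D = 7.93 − 7.7 = 0.23 V.
V_ov = V_SG − |V_tp| = 3.84 − 1.06 = 2.78 V.
Since V_SD = 0.23 V < V_ov = 2.78 V, the device is in the triode region.
I_D = k_p [V_ov · V_SD − ½ V_SD²] = 0.41 × [2.78 × 0.23 − 0.5 × 0.23²] = 0.251 mA.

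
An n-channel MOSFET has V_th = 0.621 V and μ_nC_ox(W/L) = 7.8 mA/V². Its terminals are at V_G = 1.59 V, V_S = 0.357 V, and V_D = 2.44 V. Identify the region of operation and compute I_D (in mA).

Saturation; I_D = 1.46 mA

V_GS = V_G − V_S = 1.59 − 0.357 = 1.23 V; V_DS = V_D − V_S = 2.44 − 0.357 = 2.08 V.
V_ov = V_GS − V_th = 1.23 − 0.621 = 0.612 V.
Since V_DS = 2.08 V ≥ V_ov = 0.612 V, the device is in saturation.
I_D = ½ k_n V_ov² = 0.5 × 7.8 × 0.612² = 1.46 mA.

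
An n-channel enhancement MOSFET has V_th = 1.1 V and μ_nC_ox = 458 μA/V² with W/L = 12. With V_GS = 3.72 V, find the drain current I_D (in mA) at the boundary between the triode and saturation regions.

I_D = 18.9 mA

At the boundary V_DS = V_ov = V_GS − V_th = 3.72 − 1.1 = 2.62 V.
k_n = μ_nC_ox · (W/L) = 5.496 mA/V².
I_D = ½ k_n V_ov² = 0.5 × 5.496 × 2.62² = 18.9 mA.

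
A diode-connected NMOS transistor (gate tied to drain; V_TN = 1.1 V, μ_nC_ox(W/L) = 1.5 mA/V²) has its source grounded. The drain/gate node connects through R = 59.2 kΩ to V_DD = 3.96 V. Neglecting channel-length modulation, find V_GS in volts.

With gate tied to drain, V_GS = V_DS ≥ V_GS − V_TN, so the device is in saturation.
KCL at the drain: ½ k_n (V_GS − V_TN)² = (V_DD − V_GS)/R.
Let x = V_GS − 1.1. Then 44.4 x² + x − 2.86 = 0, giving x = 0.243 V (positive root), so V_GS = 1.34 V.
I_D = (V_DD − V_GS)/R = (3.96 − 1.34) / 59.2 = 0.0442 mA.

V_GS = 1.34 V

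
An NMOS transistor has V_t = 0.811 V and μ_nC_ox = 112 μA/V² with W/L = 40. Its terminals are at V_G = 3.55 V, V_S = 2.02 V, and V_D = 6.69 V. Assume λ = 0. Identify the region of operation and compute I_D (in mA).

Saturation; I_D = 1.16 mA

V_GS = V_G − V_S = 3.55 − 2.02 = 1.53 V; V_DS = V_D − V_S = 6.69 − 2.02 = 4.67 V.
k_n = μ_nC_ox · (W/L) = 4.48 mA/V².
V_ov = V_GS − V_t = 1.53 − 0.811 = 0.719 V.
Since V_DS = 4.67 V ≥ V_ov = 0.719 V, the device is in saturation.
I_D = ½ k_n V_ov² = 0.5 × 4.48 × 0.719² = 1.16 mA.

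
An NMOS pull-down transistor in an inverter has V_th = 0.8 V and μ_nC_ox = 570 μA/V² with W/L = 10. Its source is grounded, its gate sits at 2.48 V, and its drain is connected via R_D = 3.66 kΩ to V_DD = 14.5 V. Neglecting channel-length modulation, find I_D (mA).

V_GS = V_G = 2.48 V, so V_ov = 2.48 − 0.8 = 1.68 V.
k_n = μ_nC_ox · (W/L) = 5.7 mA/V².
Assume saturation: I_D = ½ k_n V_ov² = 0.5 × 5.7 × 1.68² = 8.04 mA, giving V_DS = V_DD − I_D R_D = 14.5 − 8.04 × 3.66 = -14.9 V.
But -14.9 V < V_ov = 1.68 V, so the device is actually in triode.
In triode I_D = k_n[V_ov V_DS − ½ V_DS²] and I_D = (V_DD − V_DS)/R_D. Equating: 10.4 V_DS² − 36.05 V_DS + 14.5 = 0, giving V_DS = 0.465 V (the root below V_ov).
I_D = (14.5 − 0.465) / 3.66 = 3.83 mA.

I_D = 3.83 mA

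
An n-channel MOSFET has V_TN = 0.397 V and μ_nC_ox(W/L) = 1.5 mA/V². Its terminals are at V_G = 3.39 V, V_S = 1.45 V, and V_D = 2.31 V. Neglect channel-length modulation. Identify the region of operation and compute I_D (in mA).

Triode; I_D = 1.44 mA

V_GS = V_G − V_S = 3.39 − 1.45 = 1.94 V; V_DS = V_D − V_S = 2.31 − 1.45 = 0.86 V.
V_ov = V_GS − V_TN = 1.94 − 0.397 = 1.54 V.
Since V_DS = 0.86 V < V_ov = 1.54 V, the device is in the triode region.
I_D = k_n [V_ov · V_DS − ½ V_DS²] = 1.5 × [1.54 × 0.86 − 0.5 × 0.86²] = 1.44 mA.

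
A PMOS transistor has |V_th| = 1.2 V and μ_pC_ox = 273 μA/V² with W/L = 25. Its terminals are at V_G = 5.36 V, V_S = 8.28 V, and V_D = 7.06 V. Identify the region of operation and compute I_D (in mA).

V_SG = V_S − V_G = 8.28 − 5.36 = 2.92 V; V_SD = V_S − V_D = 8.28 − 7.06 = 1.22 V.
k_p = μ_pC_ox · (W/L) = 6.825 mA/V².
V_ov = V_SG − |V_th| = 2.92 − 1.2 = 1.72 V.
Since V_SD = 1.22 V < V_ov = 1.72 V, the device is in the triode region.
I_D = k_p [V_ov · V_SD − ½ V_SD²] = 6.825 × [1.72 × 1.22 − 0.5 × 1.22²] = 9.24 mA.

Triode; I_D = 9.24 mA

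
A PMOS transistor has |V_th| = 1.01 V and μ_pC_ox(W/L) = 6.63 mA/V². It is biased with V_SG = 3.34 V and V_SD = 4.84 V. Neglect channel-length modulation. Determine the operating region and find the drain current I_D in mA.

V_ov = V_SG − |V_th| = 3.34 − 1.01 = 2.33 V.
Since V_SD = 4.84 V ≥ V_ov = 2.33 V, the device is in saturation.
I_D = ½ k_p V_ov² = 0.5 × 6.63 × 2.33² = 18 mA.

Saturation; I_D = 18.0 mA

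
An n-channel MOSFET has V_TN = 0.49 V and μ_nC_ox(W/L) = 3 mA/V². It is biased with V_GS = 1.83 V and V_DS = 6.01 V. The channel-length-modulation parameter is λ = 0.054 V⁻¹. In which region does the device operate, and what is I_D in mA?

V_ov = V_GS − V_TN = 1.83 − 0.49 = 1.34 V.
Since V_DS = 6.01 V ≥ V_ov = 1.34 V, the device is in saturation.
I_D = ½ k_n V_ov² (1 + λ V_DS) = 0.5 × 3 × 1.34² × (1 + 0.054 × 6.01) = 3.57 mA.

Saturation; I_D = 3.57 mA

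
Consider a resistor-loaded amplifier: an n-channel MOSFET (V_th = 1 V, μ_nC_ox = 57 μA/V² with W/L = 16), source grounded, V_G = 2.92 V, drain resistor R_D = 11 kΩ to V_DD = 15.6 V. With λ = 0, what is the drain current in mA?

I_D = 1.32 mA

V_GS = V_G = 2.92 V, so V_ov = 2.92 − 1 = 1.92 V.
k_n = μ_nC_ox · (W/L) = 0.912 mA/V².
Assume saturation: I_D = ½ k_n V_ov² = 0.5 × 0.912 × 1.92² = 1.68 mA, giving V_DS = V_DD − I_D R_D = 15.6 − 1.68 × 11 = -2.89 V.
But -2.89 V < V_ov = 1.92 V, so the device is actually in triode.
In triode I_D = k_n[V_ov V_DS − ½ V_DS²] and I_D = (V_DD − V_DS)/R_D. Equating: 5.02 V_DS² − 20.26 V_DS + 15.6 = 0, giving V_DS = 1.04 V (the root below V_ov).
I_D = (15.6 − 1.04) / 11 = 1.32 mA.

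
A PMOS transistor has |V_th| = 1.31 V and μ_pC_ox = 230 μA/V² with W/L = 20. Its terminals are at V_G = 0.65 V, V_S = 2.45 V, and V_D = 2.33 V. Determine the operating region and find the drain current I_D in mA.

Triode; I_D = 0.237 mA

V_SG = V_S − V_G = 2.45 − 0.65 = 1.8 V; V_SD = V_S − V_D = 2.45 − 2.33 = 0.12 V.
k_p = μ_pC_ox · (W/L) = 4.6 mA/V².
V_ov = V_SG − |V_th| = 1.8 − 1.31 = 0.49 V.
Since V_SD = 0.12 V < V_ov = 0.49 V, the device is in the triode region.
I_D = k_p [V_ov · V_SD − ½ V_SD²] = 4.6 × [0.49 × 0.12 − 0.5 × 0.12²] = 0.237 mA.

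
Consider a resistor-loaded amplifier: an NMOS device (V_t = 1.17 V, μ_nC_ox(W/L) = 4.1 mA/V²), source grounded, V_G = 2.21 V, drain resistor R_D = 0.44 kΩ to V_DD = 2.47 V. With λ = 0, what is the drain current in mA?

I_D = 2.22 mA

V_GS = V_G = 2.21 V, so V_ov = 2.21 − 1.17 = 1.04 V.
Assume saturation: I_D = ½ k_n V_ov² = 0.5 × 4.1 × 1.04² = 2.22 mA, giving V_DS = V_DD − I_D R_D = 2.47 − 2.22 × 0.44 = 1.49 V.
V_DS = 1.49 V ≥ V_ov = 1.04 V, confirming saturation.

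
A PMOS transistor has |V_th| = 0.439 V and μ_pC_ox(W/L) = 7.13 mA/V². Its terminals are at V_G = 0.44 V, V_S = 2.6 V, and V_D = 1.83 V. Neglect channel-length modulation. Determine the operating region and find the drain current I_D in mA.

Triode; I_D = 7.33 mA

V_SG = V_S − V_G = 2.6 − 0.44 = 2.16 V; V_SD = V_S − V_D = 2.6 − 1.83 = 0.77 V.
V_ov = V_SG − |V_th| = 2.16 − 0.439 = 1.72 V.
Since V_SD = 0.77 V < V_ov = 1.72 V, the device is in the triode region.
I_D = k_p [V_ov · V_SD − ½ V_SD²] = 7.13 × [1.72 × 0.77 − 0.5 × 0.77²] = 7.33 mA.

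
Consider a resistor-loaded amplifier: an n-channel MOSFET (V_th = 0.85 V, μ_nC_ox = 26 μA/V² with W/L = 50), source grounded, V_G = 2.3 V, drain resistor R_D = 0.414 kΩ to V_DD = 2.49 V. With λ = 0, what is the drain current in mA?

I_D = 1.37 mA

V_GS = V_G = 2.3 V, so V_ov = 2.3 − 0.85 = 1.45 V.
k_n = μ_nC_ox · (W/L) = 1.3 mA/V².
Assume saturation: I_D = ½ k_n V_ov² = 0.5 × 1.3 × 1.45² = 1.37 mA, giving V_DS = V_DD − I_D R_D = 2.49 − 1.37 × 0.414 = 1.92 V.
V_DS = 1.92 V ≥ V_ov = 1.45 V, confirming saturation.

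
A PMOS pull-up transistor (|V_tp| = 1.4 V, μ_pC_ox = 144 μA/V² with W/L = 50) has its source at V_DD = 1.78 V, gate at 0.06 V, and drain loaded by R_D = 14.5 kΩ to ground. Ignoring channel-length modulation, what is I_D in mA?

V_SG = V_DD − V_G = 1.78 − 0.06 = 1.72 V, so V_ov = 1.72 − 1.4 = 0.32 V.
k_p = μ_pC_ox · (W/L) = 7.2 mA/V².
Assume saturation: I_D = ½ k_p V_ov² = 0.5 × 7.2 × 0.32² = 0.369 mA, giving V_SD = V_DD − I_D R_D = 1.78 − 0.369 × 14.5 = -3.57 V.
But -3.57 V < V_ov = 0.32 V, so the device is actually in triode.
In triode I_D = k_p[V_ov V_SD − ½ V_SD²] and I_D = (V_DD − V_SD)/R_D. Equating: 52.2 V_SD² − 34.41 V_SD + 1.78 = 0, giving V_SD = 0.0566 V (the root below V_ov).
I_D = (1.78 − 0.0566) / 14.5 = 0.119 mA.

I_D = 0.119 mA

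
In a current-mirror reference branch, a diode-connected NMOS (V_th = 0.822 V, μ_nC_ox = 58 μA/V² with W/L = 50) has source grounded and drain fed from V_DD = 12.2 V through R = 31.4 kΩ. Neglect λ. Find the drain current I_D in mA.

With gate tied to drain, V_GS = V_DS ≥ V_GS − V_th, so the device is in saturation.
k_n = μ_nC_ox · (W/L) = 2.9 mA/V².
KCL at the drain: ½ k_n (V_GS − V_th)² = (V_DD − V_GS)/R.
Let x = V_GS − 0.822. Then 45.5 x² + x − 11.38 = 0, giving x = 0.489 V (positive root), so V_GS = 1.31 V.
I_D = (V_DD − V_GS)/R = (12.2 − 1.31) / 31.4 = 0.347 mA.

I_D = 0.347 mA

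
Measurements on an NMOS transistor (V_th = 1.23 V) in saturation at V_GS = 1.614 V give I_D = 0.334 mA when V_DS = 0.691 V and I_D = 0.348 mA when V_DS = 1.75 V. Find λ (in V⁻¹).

With V_GS fixed, I_D ∝ (1 + λ V_DS) in saturation, so I_D2/I_D1 = (1 + λ V_DS2)/(1 + λ V_DS1).
0.348/0.334 = 1.042 = (1 + 1.75 λ)/(1 + 0.691 λ).
Solving: λ (I_D1 V_DS2 − I_D2 V_DS1) = I_D2 − I_D1, so λ = (0.348 − 0.334) / (0.334 × 1.75 − 0.348 × 0.691) = 0.014 / 0.344 = 0.0407 V⁻¹.

λ = 0.0407 V⁻¹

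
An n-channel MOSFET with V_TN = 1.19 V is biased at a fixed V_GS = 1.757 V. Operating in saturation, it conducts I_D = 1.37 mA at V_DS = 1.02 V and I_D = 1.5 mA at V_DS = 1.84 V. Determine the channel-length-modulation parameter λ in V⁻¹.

λ = 0.131 V⁻¹

With V_GS fixed, I_D ∝ (1 + λ V_DS) in saturation, so I_D2/I_D1 = (1 + λ V_DS2)/(1 + λ V_DS1).
1.5/1.37 = 1.095 = (1 + 1.84 λ)/(1 + 1.02 λ).
Solving: λ (I_D1 V_DS2 − I_D2 V_DS1) = I_D2 − I_D1, so λ = (1.5 − 1.37) / (1.37 × 1.84 − 1.5 × 1.02) = 0.13 / 0.991 = 0.131 V⁻¹.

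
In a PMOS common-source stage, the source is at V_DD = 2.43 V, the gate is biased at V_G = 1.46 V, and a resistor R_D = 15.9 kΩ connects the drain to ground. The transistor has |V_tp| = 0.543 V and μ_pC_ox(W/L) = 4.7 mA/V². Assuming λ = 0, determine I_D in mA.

V_SG = V_DD − V_G = 2.43 − 1.46 = 0.97 V, so V_ov = 0.97 − 0.543 = 0.427 V.
Assume saturation: I_D = ½ k_p V_ov² = 0.5 × 4.7 × 0.427² = 0.428 mA, giving V_SD = V_DD − I_D R_D = 2.43 − 0.428 × 15.9 = -4.38 V.
But -4.38 V < V_ov = 0.427 V, so the device is actually in triode.
In triode I_D = k_p[V_ov V_SD − ½ V_SD²] and I_D = (V_DD − V_SD)/R_D. Equating: 37.4 V_SD² − 32.91 V_SD + 2.43 = 0, giving V_SD = 0.0814 V (the root below V_ov).
I_D = (2.43 − 0.0814) / 15.9 = 0.148 mA.

I_D = 0.148 mA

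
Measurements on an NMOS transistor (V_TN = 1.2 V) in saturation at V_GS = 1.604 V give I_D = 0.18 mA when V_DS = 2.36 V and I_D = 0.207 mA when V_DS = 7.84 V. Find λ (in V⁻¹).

With V_GS fixed, I_D ∝ (1 + λ V_DS) in saturation, so I_D2/I_D1 = (1 + λ V_DS2)/(1 + λ V_DS1).
0.207/0.18 = 1.15 = (1 + 7.84 λ)/(1 + 2.36 λ).
Solving: λ (I_D1 V_DS2 − I_D2 V_DS1) = I_D2 − I_D1, so λ = (0.207 − 0.18) / (0.18 × 7.84 − 0.207 × 2.36) = 0.027 / 0.923 = 0.0293 V⁻¹.

λ = 0.0293 V⁻¹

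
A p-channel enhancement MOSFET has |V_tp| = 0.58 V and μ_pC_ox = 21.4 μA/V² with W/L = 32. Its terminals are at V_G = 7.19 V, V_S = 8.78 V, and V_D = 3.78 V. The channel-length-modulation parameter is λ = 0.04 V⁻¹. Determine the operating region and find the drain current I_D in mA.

Saturation; I_D = 0.419 mA

V_SG = V_S − V_G = 8.78 − 7.19 = 1.59 V; V_SD = V_S − V_D = 8.78 − 3.78 = 5 V.
k_p = μ_pC_ox · (W/L) = 0.6848 mA/V².
V_ov = V_SG − |V_tp| = 1.59 − 0.58 = 1.01 V.
Since V_SD = 5 V ≥ V_ov = 1.01 V, the device is in saturation.
I_D = ½ k_p V_ov² (1 + λ V_SD) = 0.5 × 0.6848 × 1.01² × (1 + 0.04 × 5) = 0.419 mA.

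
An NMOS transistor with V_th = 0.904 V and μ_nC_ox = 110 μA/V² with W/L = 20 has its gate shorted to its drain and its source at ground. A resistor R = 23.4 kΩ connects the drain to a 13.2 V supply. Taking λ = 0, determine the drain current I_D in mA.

With gate tied to drain, V_GS = V_DS ≥ V_GS − V_th, so the device is in saturation.
k_n = μ_nC_ox · (W/L) = 2.2 mA/V².
KCL at the drain: ½ k_n (V_GS − V_th)² = (V_DD − V_GS)/R.
Let x = V_GS − 0.904. Then 25.7 x² + x − 12.3 = 0, giving x = 0.672 V (positive root), so V_GS = 1.58 V.
I_D = (V_DD − V_GS)/R = (13.2 − 1.58) / 23.4 = 0.497 mA.

I_D = 0.497 mA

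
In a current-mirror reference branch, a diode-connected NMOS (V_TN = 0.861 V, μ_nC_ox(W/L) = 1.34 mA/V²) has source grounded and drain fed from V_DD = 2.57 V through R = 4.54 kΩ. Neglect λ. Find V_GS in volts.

With gate tied to drain, V_GS = V_DS ≥ V_GS − V_TN, so the device is in saturation.
KCL at the drain: ½ k_n (V_GS − V_TN)² = (V_DD − V_GS)/R.
Let x = V_GS − 0.861. Then 3.04 x² + x − 1.709 = 0, giving x = 0.603 V (positive root), so V_GS = 1.46 V.
I_D = (V_DD − V_GS)/R = (2.57 − 1.46) / 4.54 = 0.244 mA.

V_GS = 1.46 V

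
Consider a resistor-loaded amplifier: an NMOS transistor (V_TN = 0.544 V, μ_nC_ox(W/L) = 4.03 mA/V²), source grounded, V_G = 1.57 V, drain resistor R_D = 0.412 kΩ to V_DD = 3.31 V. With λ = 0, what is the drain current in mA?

V_GS = V_G = 1.57 V, so V_ov = 1.57 − 0.544 = 1.03 V.
Assume saturation: I_D = ½ k_n V_ov² = 0.5 × 4.03 × 1.03² = 2.12 mA, giving V_DS = V_DD − I_D R_D = 3.31 − 2.12 × 0.412 = 2.44 V.
V_DS = 2.44 V ≥ V_ov = 1.03 V, confirming saturation.

I_D = 2.12 mA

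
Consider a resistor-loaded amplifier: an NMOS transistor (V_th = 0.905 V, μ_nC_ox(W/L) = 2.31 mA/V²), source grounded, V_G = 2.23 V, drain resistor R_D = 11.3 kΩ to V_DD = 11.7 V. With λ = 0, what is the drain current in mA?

I_D = 1.00 mA

V_GS = V_G = 2.23 V, so V_ov = 2.23 − 0.905 = 1.32 V.
Assume saturation: I_D = ½ k_n V_ov² = 0.5 × 2.31 × 1.32² = 2.03 mA, giving V_DS = V_DD − I_D R_D = 11.7 − 2.03 × 11.3 = -11.2 V.
But -11.2 V < V_ov = 1.32 V, so the device is actually in triode.
In triode I_D = k_n[V_ov V_DS − ½ V_DS²] and I_D = (V_DD − V_DS)/R_D. Equating: 13.1 V_DS² − 35.59 V_DS + 11.7 = 0, giving V_DS = 0.382 V (the root below V_ov).
I_D = (11.7 − 0.382) / 11.3 = 1 mA.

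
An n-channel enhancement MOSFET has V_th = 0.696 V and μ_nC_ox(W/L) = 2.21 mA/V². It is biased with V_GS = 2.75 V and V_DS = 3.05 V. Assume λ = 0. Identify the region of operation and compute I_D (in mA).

Saturation; I_D = 4.66 mA

V_ov = V_GS − V_th = 2.75 − 0.696 = 2.05 V.
Since V_DS = 3.05 V ≥ V_ov = 2.05 V, the device is in saturation.
I_D = ½ k_n V_ov² = 0.5 × 2.21 × 2.05² = 4.66 mA.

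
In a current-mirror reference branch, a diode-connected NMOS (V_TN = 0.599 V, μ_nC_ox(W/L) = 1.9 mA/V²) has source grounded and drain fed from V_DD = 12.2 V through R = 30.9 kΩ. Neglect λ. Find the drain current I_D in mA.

With gate tied to drain, V_GS = V_DS ≥ V_GS − V_TN, so the device is in saturation.
KCL at the drain: ½ k_n (V_GS − V_TN)² = (V_DD − V_GS)/R.
Let x = V_GS − 0.599. Then 29.4 x² + x − 11.6 = 0, giving x = 0.612 V (positive root), so V_GS = 1.21 V.
I_D = (V_DD − V_GS)/R = (12.2 − 1.21) / 30.9 = 0.356 mA.

I_D = 0.356 mA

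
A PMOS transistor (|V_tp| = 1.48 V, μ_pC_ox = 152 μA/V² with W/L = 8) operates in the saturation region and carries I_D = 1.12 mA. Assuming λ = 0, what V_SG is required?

k_p = μ_pC_ox · (W/L) = 1.216 mA/V².
In saturation I_D = ½ k_p (V_SG − |V_tp|)², so V_SG − |V_tp| = √(2 I_D / k_p) = √(2 × 1.12 / 1.216) = 1.36 V.
V_SG = 1.48 + 1.36 = 2.84 V.

V_SG = 2.84 V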